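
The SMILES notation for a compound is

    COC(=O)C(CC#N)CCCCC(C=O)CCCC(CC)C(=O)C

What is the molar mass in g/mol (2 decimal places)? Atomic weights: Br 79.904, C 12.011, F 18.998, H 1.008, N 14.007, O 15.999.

First, the molecular formula is C19H31NO4 (counting implicit H from valence).
  C: 19 × 12.011 = 228.209
  H: 31 × 1.008 = 31.248
  N: 1 × 14.007 = 14.007
  O: 4 × 15.999 = 63.996
Sum: 19×12.011 + 31×1.008 + 1×14.007 + 4×15.999 = 337.460 → 337.46 g/mol.

337.46 g/mol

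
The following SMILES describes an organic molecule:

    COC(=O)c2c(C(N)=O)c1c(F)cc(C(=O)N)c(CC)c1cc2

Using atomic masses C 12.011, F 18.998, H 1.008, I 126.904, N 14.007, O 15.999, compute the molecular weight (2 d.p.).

318.30 g/mol

First, the molecular formula is C16H15FN2O4 (counting implicit H from valence).
  C: 16 × 12.011 = 192.176
  F: 1 × 18.998 = 18.998
  H: 15 × 1.008 = 15.120
  N: 2 × 14.007 = 28.014
  O: 4 × 15.999 = 63.996
Sum: 16×12.011 + 1×18.998 + 15×1.008 + 2×14.007 + 4×15.999 = 318.304 → 318.30 g/mol.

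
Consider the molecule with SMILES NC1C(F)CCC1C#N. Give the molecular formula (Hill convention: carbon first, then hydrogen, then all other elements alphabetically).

C6H9FN2

Walk through each heavy atom and fill implicit hydrogens from standard valence (C 4, N 3, O 2, S 2, halogen 1):
  atom 1: N, bond orders sum to 1 (valence 3) → 2 H
  atom 2: C, bond orders sum to 3 (valence 4) → 1 H
  atom 3: C, bond orders sum to 3 (valence 4) → 1 H
  atom 4: F (halogen, monovalent) → 0 H
  atom 5: C, bond orders sum to 2 (valence 4) → 2 H
  atom 6: C, bond orders sum to 2 (valence 4) → 2 H
  atom 7: C, bond orders sum to 3 (valence 4) → 1 H
  atom 8: C, bond orders sum to 4 (valence 4) → 0 H
  atom 9: N, bond orders sum to 3 (valence 3) → 0 H
Totals → C:6, H:9, F:1, N:2.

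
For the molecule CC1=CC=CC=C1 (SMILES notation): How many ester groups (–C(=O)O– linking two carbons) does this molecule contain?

0

Scan the SMILES for the ester motif — none present.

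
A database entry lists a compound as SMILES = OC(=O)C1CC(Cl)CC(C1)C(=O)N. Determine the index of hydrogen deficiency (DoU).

3

Degree of unsaturation = (number of rings) + (number of π bonds).
Ring closures in the SMILES: 1.
π bonds: 2 double bonds (each 1 DoU) → 2 DoU from unsaturation.
Total DoU = 1 + 2 = 3.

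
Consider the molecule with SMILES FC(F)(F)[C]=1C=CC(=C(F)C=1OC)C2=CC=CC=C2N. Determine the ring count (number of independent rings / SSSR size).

2

In SMILES, each pair of matching ring-closure digits denotes one ring-closing bond; the number of such bonds equals the number of independent rings.
Ring-closure bonds here: 2.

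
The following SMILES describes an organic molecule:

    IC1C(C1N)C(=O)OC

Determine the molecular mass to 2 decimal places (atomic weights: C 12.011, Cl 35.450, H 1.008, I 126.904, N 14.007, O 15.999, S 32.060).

241.03 g/mol

First, the molecular formula is C5H8INO2 (counting implicit H from valence).
  C: 5 × 12.011 = 60.055
  H: 8 × 1.008 = 8.064
  I: 1 × 126.904 = 126.904
  N: 1 × 14.007 = 14.007
  O: 2 × 15.999 = 31.998
Sum: 5×12.011 + 8×1.008 + 1×126.904 + 1×14.007 + 2×15.999 = 241.028 → 241.03 g/mol.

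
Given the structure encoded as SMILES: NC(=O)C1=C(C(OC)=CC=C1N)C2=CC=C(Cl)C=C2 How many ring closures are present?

In SMILES, each pair of matching ring-closure digits denotes one ring-closing bond; the number of such bonds equals the number of independent rings.
Ring-closure bonds here: 2.

2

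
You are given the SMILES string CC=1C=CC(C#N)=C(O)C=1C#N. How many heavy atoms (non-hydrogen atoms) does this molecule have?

12

Every atom symbol written in the SMILES (organic subset) is one heavy atom; implicit H are not written.
Heavy atoms by element → C:9, N:2, O:1.
Total: 12.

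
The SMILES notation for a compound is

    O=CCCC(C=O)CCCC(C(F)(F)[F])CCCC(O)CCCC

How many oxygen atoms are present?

Scan the SMILES for O atoms (remember two-letter symbols like Cl and Br are single atoms).
Oxygen count: 3.

3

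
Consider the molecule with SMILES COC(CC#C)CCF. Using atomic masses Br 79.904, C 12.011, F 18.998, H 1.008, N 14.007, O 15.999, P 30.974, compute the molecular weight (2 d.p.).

130.16 g/mol

First, the molecular formula is C7H11FO (counting implicit H from valence).
  C: 7 × 12.011 = 84.077
  F: 1 × 18.998 = 18.998
  H: 11 × 1.008 = 11.088
  O: 1 × 15.999 = 15.999
Sum: 7×12.011 + 1×18.998 + 11×1.008 + 1×15.999 = 130.162 → 130.16 g/mol.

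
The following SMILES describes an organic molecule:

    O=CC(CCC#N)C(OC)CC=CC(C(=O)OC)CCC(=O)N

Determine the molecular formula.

C16H24N2O5

Walk through each heavy atom and fill implicit hydrogens from standard valence (C 4, N 3, O 2, S 2, halogen 1):
  atom 1: O, bond orders sum to 2 (valence 2) → 0 H
  atom 2: C, bond orders sum to 3 (valence 4) → 1 H
  atom 3: C, bond orders sum to 3 (valence 4) → 1 H
  atom 4: C, bond orders sum to 2 (valence 4) → 2 H
  atom 5: C, bond orders sum to 2 (valence 4) → 2 H
  atom 6: C, bond orders sum to 4 (valence 4) → 0 H
  atom 7: N, bond orders sum to 3 (valence 3) → 0 H
  atom 8: C, bond orders sum to 3 (valence 4) → 1 H
  atom 9: O, bond orders sum to 2 (valence 2) → 0 H
  atom 10: C, bond orders sum to 1 (valence 4) → 3 H
  atom 11: C, bond orders sum to 2 (valence 4) → 2 H
  atom 12: C, bond orders sum to 3 (valence 4) → 1 H
  atom 13: C, bond orders sum to 3 (valence 4) → 1 H
  atom 14: C, bond orders sum to 3 (valence 4) → 1 H
  atom 15: C, bond orders sum to 4 (valence 4) → 0 H
  atom 16: O, bond orders sum to 2 (valence 2) → 0 H
  atom 17: O, bond orders sum to 2 (valence 2) → 0 H
  atom 18: C, bond orders sum to 1 (valence 4) → 3 H
  atom 19: C, bond orders sum to 2 (valence 4) → 2 H
  atom 20: C, bond orders sum to 2 (valence 4) → 2 H
  atom 21: C, bond orders sum to 4 (valence 4) → 0 H
  atom 22: O, bond orders sum to 2 (valence 2) → 0 H
  atom 23: N, bond orders sum to 1 (valence 3) → 2 H
Totals → C:16, H:24, N:2, O:5.
In Hill order: C16H24N2O5.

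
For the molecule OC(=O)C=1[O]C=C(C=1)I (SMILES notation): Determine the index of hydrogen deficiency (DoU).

Molecular formula: C5H3IO3.
DoU = (2C + 2 + N − H − X) / 2, where X is the halogen count and O/S are ignored.
    = (2·5 + 2 + 0 − 3 − 1) / 2 = 8 / 2 = 4.

4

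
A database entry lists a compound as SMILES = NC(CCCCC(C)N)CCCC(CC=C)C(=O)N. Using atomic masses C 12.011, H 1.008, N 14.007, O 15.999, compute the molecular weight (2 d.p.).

269.43 g/mol

First, the molecular formula is C15H31N3O (counting implicit H from valence).
  C: 15 × 12.011 = 180.165
  H: 31 × 1.008 = 31.248
  N: 3 × 14.007 = 42.021
  O: 1 × 15.999 = 15.999
Sum: 15×12.011 + 31×1.008 + 3×14.007 + 1×15.999 = 269.433 → 269.43 g/mol.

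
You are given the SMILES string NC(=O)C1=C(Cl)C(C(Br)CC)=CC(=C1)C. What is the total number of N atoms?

1

Scan the SMILES for N atoms (remember two-letter symbols like Cl and Br are single atoms).
Nitrogen count: 1.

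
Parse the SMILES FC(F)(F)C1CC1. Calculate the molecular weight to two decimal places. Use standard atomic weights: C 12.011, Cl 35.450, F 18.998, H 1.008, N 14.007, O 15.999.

First, the molecular formula is C4H5F3 (counting implicit H from valence).
  C: 4 × 12.011 = 48.044
  F: 3 × 18.998 = 56.994
  H: 5 × 1.008 = 5.040
Sum: 4×12.011 + 3×18.998 + 5×1.008 = 110.078 → 110.08 g/mol.

110.08 g/mol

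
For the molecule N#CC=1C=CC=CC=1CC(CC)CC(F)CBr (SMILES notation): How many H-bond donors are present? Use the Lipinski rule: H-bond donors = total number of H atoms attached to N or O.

Donors: find every N or O and count the H atoms it carries.
  atom 1 (N): bond orders sum to 3 → 0 H
Lipinski HBD = 0.

0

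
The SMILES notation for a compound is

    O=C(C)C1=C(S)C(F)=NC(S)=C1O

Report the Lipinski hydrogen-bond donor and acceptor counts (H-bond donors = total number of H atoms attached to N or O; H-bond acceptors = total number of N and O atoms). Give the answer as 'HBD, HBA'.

1, 3

Donors: find every N or O and count the H atoms it carries.
  atom 1 (O): bond orders sum to 2 → 0 H
  atom 9 (N): bond orders sum to 3 → 0 H
  atom 13 (O): bond orders sum to 1 → 1 H
Lipinski HBD = 1.
Acceptors: N atoms = 1, O atoms = 2 → HBA = 3.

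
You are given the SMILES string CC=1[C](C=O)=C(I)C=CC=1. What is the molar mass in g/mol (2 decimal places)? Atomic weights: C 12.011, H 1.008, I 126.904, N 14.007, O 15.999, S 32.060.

First, the molecular formula is C8H7IO (counting implicit H from valence).
  C: 8 × 12.011 = 96.088
  H: 7 × 1.008 = 7.056
  I: 1 × 126.904 = 126.904
  O: 1 × 15.999 = 15.999
Sum: 8×12.011 + 7×1.008 + 1×126.904 + 1×15.999 = 246.047 → 246.05 g/mol.

246.05 g/mol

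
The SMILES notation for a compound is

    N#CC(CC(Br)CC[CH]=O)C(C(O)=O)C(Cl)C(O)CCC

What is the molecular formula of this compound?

C14H21BrClNO4

Walk through each heavy atom and fill implicit hydrogens from standard valence (C 4, N 3, O 2, S 2, halogen 1):
  atom 1: N, bond orders sum to 3 (valence 3) → 0 H
  atom 2: C, bond orders sum to 4 (valence 4) → 0 H
  atom 3: C, bond orders sum to 3 (valence 4) → 1 H
  atom 4: C, bond orders sum to 2 (valence 4) → 2 H
  atom 5: C, bond orders sum to 3 (valence 4) → 1 H
  atom 6: Br (halogen, monovalent) → 0 H
  atom 7: C, bond orders sum to 2 (valence 4) → 2 H
  atom 8: C, bond orders sum to 2 (valence 4) → 2 H
  atom 9: C with explicit H count 1
  atom 10: O, bond orders sum to 2 (valence 2) → 0 H
  atom 11: C, bond orders sum to 3 (valence 4) → 1 H
  atom 12: C, bond orders sum to 4 (valence 4) → 0 H
  atom 13: O, bond orders sum to 1 (valence 2) → 1 H
  atom 14: O, bond orders sum to 2 (valence 2) → 0 H
  atom 15: C, bond orders sum to 3 (valence 4) → 1 H
  atom 16: Cl (halogen, monovalent) → 0 H
  atom 17: C, bond orders sum to 3 (valence 4) → 1 H
  atom 18: O, bond orders sum to 1 (valence 2) → 1 H
  atom 19: C, bond orders sum to 2 (valence 4) → 2 H
  atom 20: C, bond orders sum to 2 (valence 4) → 2 H
  atom 21: C, bond orders sum to 1 (valence 4) → 3 H
Totals → C:14, H:21, Br:1, Cl:1, N:1, O:4.
In Hill order: C14H21BrClNO4.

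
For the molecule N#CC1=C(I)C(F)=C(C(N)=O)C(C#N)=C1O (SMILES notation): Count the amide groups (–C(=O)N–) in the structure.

The amide motif appears at heavy-atom position 9 in the SMILES.
Other groups present: 1 hydroxyl, 2 nitrile.
Amide count: 1.

1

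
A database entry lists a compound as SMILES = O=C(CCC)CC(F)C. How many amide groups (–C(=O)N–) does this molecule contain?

Scan the SMILES for the amide motif — none present.
Groups that are present: 1 ketone.

0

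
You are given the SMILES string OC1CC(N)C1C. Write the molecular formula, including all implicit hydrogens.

Walk through each heavy atom and fill implicit hydrogens from standard valence (C 4, N 3, O 2, S 2, halogen 1):
  atom 1: O, bond orders sum to 1 (valence 2) → 1 H
  atom 2: C, bond orders sum to 3 (valence 4) → 1 H
  atom 3: C, bond orders sum to 2 (valence 4) → 2 H
  atom 4: C, bond orders sum to 3 (valence 4) → 1 H
  atom 5: N, bond orders sum to 1 (valence 3) → 2 H
  atom 6: C, bond orders sum to 3 (valence 4) → 1 H
  atom 7: C, bond orders sum to 1 (valence 4) → 3 H
Totals → C:5, H:11, N:1, O:1.

C5H11NO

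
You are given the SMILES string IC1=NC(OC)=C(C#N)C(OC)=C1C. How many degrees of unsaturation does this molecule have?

6

Degree of unsaturation = (number of rings) + (number of π bonds).
Ring closures in the SMILES: 1.
π bonds: 3 double bonds (each 1 DoU), 1 triple bond (each 2 DoU) → 5 DoU from unsaturation.
Total DoU = 1 + 5 = 6.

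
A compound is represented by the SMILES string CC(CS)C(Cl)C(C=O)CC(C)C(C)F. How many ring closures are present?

In SMILES, each pair of matching ring-closure digits denotes one ring-closing bond; the number of such bonds equals the number of independent rings.
Ring-closure bonds here: 0.

0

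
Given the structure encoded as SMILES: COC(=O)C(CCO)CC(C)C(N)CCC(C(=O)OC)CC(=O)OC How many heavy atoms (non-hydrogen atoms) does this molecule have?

25

Every atom symbol written in the SMILES (organic subset) is one heavy atom; implicit H are not written.
Heavy atoms by element → C:17, N:1, O:7.
Total: 25.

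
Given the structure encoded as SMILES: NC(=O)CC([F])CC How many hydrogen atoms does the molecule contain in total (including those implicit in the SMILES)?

Walk through each heavy atom and fill implicit hydrogens from standard valence (C 4, N 3, O 2, S 2, halogen 1):
  atom 1: N, bond orders sum to 1 (valence 3) → 2 H
  atom 2: C, bond orders sum to 4 (valence 4) → 0 H
  atom 3: O, bond orders sum to 2 (valence 2) → 0 H
  atom 4: C, bond orders sum to 2 (valence 4) → 2 H
  atom 5: C, bond orders sum to 3 (valence 4) → 1 H
  atom 6: F with explicit H count 0
  atom 7: C, bond orders sum to 2 (valence 4) → 2 H
  atom 8: C, bond orders sum to 1 (valence 4) → 3 H
Total hydrogens: 10.

10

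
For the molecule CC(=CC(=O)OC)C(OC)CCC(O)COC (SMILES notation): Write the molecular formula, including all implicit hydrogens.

Walk through each heavy atom and fill implicit hydrogens from standard valence (C 4, N 3, O 2, S 2, halogen 1):
  atom 1: C, bond orders sum to 1 (valence 4) → 3 H
  atom 2: C, bond orders sum to 4 (valence 4) → 0 H
  atom 3: C, bond orders sum to 3 (valence 4) → 1 H
  atom 4: C, bond orders sum to 4 (valence 4) → 0 H
  atom 5: O, bond orders sum to 2 (valence 2) → 0 H
  atom 6: O, bond orders sum to 2 (valence 2) → 0 H
  atom 7: C, bond orders sum to 1 (valence 4) → 3 H
  atom 8: C, bond orders sum to 3 (valence 4) → 1 H
  atom 9: O, bond orders sum to 2 (valence 2) → 0 H
  atom 10: C, bond orders sum to 1 (valence 4) → 3 H
  atom 11: C, bond orders sum to 2 (valence 4) → 2 H
  atom 12: C, bond orders sum to 2 (valence 4) → 2 H
  atom 13: C, bond orders sum to 3 (valence 4) → 1 H
  atom 14: O, bond orders sum to 1 (valence 2) → 1 H
  atom 15: C, bond orders sum to 2 (valence 4) → 2 H
  atom 16: O, bond orders sum to 2 (valence 2) → 0 H
  atom 17: C, bond orders sum to 1 (valence 4) → 3 H
Totals → C:12, H:22, O:5.

C12H22O5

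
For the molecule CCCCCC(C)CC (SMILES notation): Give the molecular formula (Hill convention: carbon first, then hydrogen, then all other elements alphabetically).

Walk through each heavy atom and fill implicit hydrogens from standard valence (C 4, N 3, O 2, S 2, halogen 1):
  atom 1: C, bond orders sum to 1 (valence 4) → 3 H
  atom 2: C, bond orders sum to 2 (valence 4) → 2 H
  atom 3: C, bond orders sum to 2 (valence 4) → 2 H
  atom 4: C, bond orders sum to 2 (valence 4) → 2 H
  atom 5: C, bond orders sum to 2 (valence 4) → 2 H
  atom 6: C, bond orders sum to 3 (valence 4) → 1 H
  atom 7: C, bond orders sum to 1 (valence 4) → 3 H
  atom 8: C, bond orders sum to 2 (valence 4) → 2 H
  atom 9: C, bond orders sum to 1 (valence 4) → 3 H
Totals → C:9, H:20.
In Hill order: C9H20.

C9H20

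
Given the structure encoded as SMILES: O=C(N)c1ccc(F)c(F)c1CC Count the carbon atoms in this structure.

9

Count every carbon token in the SMILES (each C, including those in ring-closure positions and inside branches).
Carbon count: 9.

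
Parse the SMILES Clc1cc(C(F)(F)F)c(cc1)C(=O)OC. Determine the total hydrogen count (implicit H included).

6

Walk through each heavy atom and fill implicit hydrogens from standard valence (C 4, N 3, O 2, S 2, halogen 1); for lowercase aromatic atoms, an aromatic c carries 1 H when it has two neighbours and 0 H with three, and aromatic n carries 0 H:
  atom 1: Cl (halogen, monovalent) → 0 H
  atom 2: aromatic c, 3 neighbours → 0 H
  atom 3: aromatic c, 2 neighbours → 1 H
  atom 4: aromatic c, 3 neighbours → 0 H
  atom 5: C, bond orders sum to 4 (valence 4) → 0 H
  atom 6: F (halogen, monovalent) → 0 H
  atom 7: F (halogen, monovalent) → 0 H
  atom 8: F (halogen, monovalent) → 0 H
  atom 9: aromatic c, 3 neighbours → 0 H
  atom 10: aromatic c, 2 neighbours → 1 H
  atom 11: aromatic c, 2 neighbours → 1 H
  atom 12: C, bond orders sum to 4 (valence 4) → 0 H
  atom 13: O, bond orders sum to 2 (valence 2) → 0 H
  atom 14: O, bond orders sum to 2 (valence 2) → 0 H
  atom 15: C, bond orders sum to 1 (valence 4) → 3 H
Total hydrogens: 6.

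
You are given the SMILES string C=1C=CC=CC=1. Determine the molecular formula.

C6H6

Walk through each heavy atom and fill implicit hydrogens from standard valence (C 4, N 3, O 2, S 2, halogen 1):
  atom 1: C, bond orders sum to 3 (valence 4) → 1 H
  atom 2: C, bond orders sum to 3 (valence 4) → 1 H
  atom 3: C, bond orders sum to 3 (valence 4) → 1 H
  atom 4: C, bond orders sum to 3 (valence 4) → 1 H
  atom 5: C, bond orders sum to 3 (valence 4) → 1 H
  atom 6: C, bond orders sum to 3 (valence 4) → 1 H
Totals → C:6, H:6.
In Hill order: C6H6.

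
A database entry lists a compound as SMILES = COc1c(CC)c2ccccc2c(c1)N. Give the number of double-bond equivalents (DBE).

Molecular formula: C13H15NO.
DoU = (2C + 2 + N − H − X) / 2, where X is the halogen count and O/S are ignored.
    = (2·13 + 2 + 1 − 15 − 0) / 2 = 14 / 2 = 7.

7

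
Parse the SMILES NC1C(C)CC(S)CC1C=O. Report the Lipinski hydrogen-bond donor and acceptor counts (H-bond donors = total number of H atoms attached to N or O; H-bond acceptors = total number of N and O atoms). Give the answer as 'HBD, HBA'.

2, 2

Donors: find every N or O and count the H atoms it carries.
  atom 1 (N): bond orders sum to 1 → 2 H
  atom 11 (O): bond orders sum to 2 → 0 H
Lipinski HBD = 2.
Acceptors: N atoms = 1, O atoms = 1 → HBA = 2.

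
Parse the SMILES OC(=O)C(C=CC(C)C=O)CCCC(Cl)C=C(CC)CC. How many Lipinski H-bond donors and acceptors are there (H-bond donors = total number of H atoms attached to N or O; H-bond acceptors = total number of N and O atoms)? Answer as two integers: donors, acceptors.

Donors: find every N or O and count the H atoms it carries.
  atom 1 (O): bond orders sum to 1 → 1 H
  atom 3 (O): bond orders sum to 2 → 0 H
  atom 10 (O): bond orders sum to 2 → 0 H
Lipinski HBD = 1.
Acceptors: N atoms = 0, O atoms = 3 → HBA = 3.

1, 3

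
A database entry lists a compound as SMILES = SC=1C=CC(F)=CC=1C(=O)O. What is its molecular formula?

Walk through each heavy atom and fill implicit hydrogens from standard valence (C 4, N 3, O 2, S 2, halogen 1):
  atom 1: S, bond orders sum to 1 (valence 2) → 1 H
  atom 2: C, bond orders sum to 4 (valence 4) → 0 H
  atom 3: C, bond orders sum to 3 (valence 4) → 1 H
  atom 4: C, bond orders sum to 3 (valence 4) → 1 H
  atom 5: C, bond orders sum to 4 (valence 4) → 0 H
  atom 6: F (halogen, monovalent) → 0 H
  atom 7: C, bond orders sum to 3 (valence 4) → 1 H
  atom 8: C, bond orders sum to 4 (valence 4) → 0 H
  atom 9: C, bond orders sum to 4 (valence 4) → 0 H
  atom 10: O, bond orders sum to 2 (valence 2) → 0 H
  atom 11: O, bond orders sum to 1 (valence 2) → 1 H
Totals → C:7, H:5, F:1, O:2, S:1.
In Hill order: C7H5FO2S.

C7H5FO2S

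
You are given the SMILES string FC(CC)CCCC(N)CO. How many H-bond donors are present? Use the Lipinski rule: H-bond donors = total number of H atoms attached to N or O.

Donors: find every N or O and count the H atoms it carries.
  atom 9 (N): bond orders sum to 1 → 2 H
  atom 11 (O): bond orders sum to 1 → 1 H
Lipinski HBD = 3.

3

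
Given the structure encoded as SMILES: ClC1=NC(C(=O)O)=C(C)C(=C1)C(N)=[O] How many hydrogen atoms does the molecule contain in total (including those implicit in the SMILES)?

Walk through each heavy atom and fill implicit hydrogens from standard valence (C 4, N 3, O 2, S 2, halogen 1):
  atom 1: Cl (halogen, monovalent) → 0 H
  atom 2: C, bond orders sum to 4 (valence 4) → 0 H
  atom 3: N, bond orders sum to 3 (valence 3) → 0 H
  atom 4: C, bond orders sum to 4 (valence 4) → 0 H
  atom 5: C, bond orders sum to 4 (valence 4) → 0 H
  atom 6: O, bond orders sum to 2 (valence 2) → 0 H
  atom 7: O, bond orders sum to 1 (valence 2) → 1 H
  atom 8: C, bond orders sum to 4 (valence 4) → 0 H
  atom 9: C, bond orders sum to 1 (valence 4) → 3 H
  atom 10: C, bond orders sum to 4 (valence 4) → 0 H
  atom 11: C, bond orders sum to 3 (valence 4) → 1 H
  atom 12: C, bond orders sum to 4 (valence 4) → 0 H
  atom 13: N, bond orders sum to 1 (valence 3) → 2 H
  atom 14: O with explicit H count 0
Total hydrogens: 7.

7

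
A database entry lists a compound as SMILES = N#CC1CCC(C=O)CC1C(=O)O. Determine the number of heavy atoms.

13

Every atom symbol written in the SMILES (organic subset) is one heavy atom; implicit H are not written.
Heavy atoms by element → C:9, N:1, O:3.
Total: 13.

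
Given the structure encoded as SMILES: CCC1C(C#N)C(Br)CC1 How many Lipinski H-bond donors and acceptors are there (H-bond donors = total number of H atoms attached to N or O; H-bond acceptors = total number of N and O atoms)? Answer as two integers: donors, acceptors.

0, 1

Donors: find every N or O and count the H atoms it carries.
  atom 6 (N): bond orders sum to 3 → 0 H
Lipinski HBD = 0.
Acceptors: N atoms = 1, O atoms = 0 → HBA = 1.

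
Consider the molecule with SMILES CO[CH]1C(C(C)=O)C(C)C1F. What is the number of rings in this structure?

1

In SMILES, each pair of matching ring-closure digits denotes one ring-closing bond; the number of such bonds equals the number of independent rings.
Ring-closure bonds here: 1.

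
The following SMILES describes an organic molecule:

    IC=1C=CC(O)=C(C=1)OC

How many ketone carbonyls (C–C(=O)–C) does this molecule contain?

Scan the SMILES for the ketone motif — none present.
Groups that are present: 1 ether, 1 hydroxyl.

0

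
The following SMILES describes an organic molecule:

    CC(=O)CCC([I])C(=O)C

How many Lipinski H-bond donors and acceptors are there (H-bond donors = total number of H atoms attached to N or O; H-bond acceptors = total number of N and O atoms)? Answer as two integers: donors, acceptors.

0, 2

Donors: find every N or O and count the H atoms it carries.
  atom 3 (O): bond orders sum to 2 → 0 H
  atom 9 (O): bond orders sum to 2 → 0 H
Lipinski HBD = 0.
Acceptors: N atoms = 0, O atoms = 2 → HBA = 2.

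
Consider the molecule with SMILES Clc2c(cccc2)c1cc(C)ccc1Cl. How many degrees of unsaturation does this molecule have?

Molecular formula: C13H10Cl2.
DoU = (2C + 2 + N − H − X) / 2, where X is the halogen count and O/S are ignored.
    = (2·13 + 2 + 0 − 10 − 2) / 2 = 16 / 2 = 8.

8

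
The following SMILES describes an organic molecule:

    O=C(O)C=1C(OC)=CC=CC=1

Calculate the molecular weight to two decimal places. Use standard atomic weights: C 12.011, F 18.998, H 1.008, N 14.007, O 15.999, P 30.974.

First, the molecular formula is C8H8O3 (counting implicit H from valence).
  C: 8 × 12.011 = 96.088
  H: 8 × 1.008 = 8.064
  O: 3 × 15.999 = 47.997
Sum: 8×12.011 + 8×1.008 + 3×15.999 = 152.149 → 152.15 g/mol.

152.15 g/mol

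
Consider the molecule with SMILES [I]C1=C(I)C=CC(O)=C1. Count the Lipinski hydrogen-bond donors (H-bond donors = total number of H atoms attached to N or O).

Donors: find every N or O and count the H atoms it carries.
  atom 8 (O): bond orders sum to 1 → 1 H
Lipinski HBD = 1.

1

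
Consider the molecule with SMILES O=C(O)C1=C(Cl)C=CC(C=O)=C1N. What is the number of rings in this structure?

In SMILES, each pair of matching ring-closure digits denotes one ring-closing bond; the number of such bonds equals the number of independent rings.
Ring-closure bonds here: 1.

1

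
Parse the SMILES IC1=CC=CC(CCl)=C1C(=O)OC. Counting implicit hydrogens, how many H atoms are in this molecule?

Walk through each heavy atom and fill implicit hydrogens from standard valence (C 4, N 3, O 2, S 2, halogen 1):
  atom 1: I (halogen, monovalent) → 0 H
  atom 2: C, bond orders sum to 4 (valence 4) → 0 H
  atom 3: C, bond orders sum to 3 (valence 4) → 1 H
  atom 4: C, bond orders sum to 3 (valence 4) → 1 H
  atom 5: C, bond orders sum to 3 (valence 4) → 1 H
  atom 6: C, bond orders sum to 4 (valence 4) → 0 H
  atom 7: C, bond orders sum to 2 (valence 4) → 2 H
  atom 8: Cl (halogen, monovalent) → 0 H
  atom 9: C, bond orders sum to 4 (valence 4) → 0 H
  atom 10: C, bond orders sum to 4 (valence 4) → 0 H
  atom 11: O, bond orders sum to 2 (valence 2) → 0 H
  atom 12: O, bond orders sum to 2 (valence 2) → 0 H
  atom 13: C, bond orders sum to 1 (valence 4) → 3 H
Total hydrogens: 8.

8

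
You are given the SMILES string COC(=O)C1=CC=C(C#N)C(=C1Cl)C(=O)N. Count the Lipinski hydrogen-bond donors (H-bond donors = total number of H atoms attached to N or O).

Donors: find every N or O and count the H atoms it carries.
  atom 2 (O): bond orders sum to 2 → 0 H
  atom 4 (O): bond orders sum to 2 → 0 H
  atom 10 (N): bond orders sum to 3 → 0 H
  atom 15 (O): bond orders sum to 2 → 0 H
  atom 16 (N): bond orders sum to 1 → 2 H
Lipinski HBD = 2.

2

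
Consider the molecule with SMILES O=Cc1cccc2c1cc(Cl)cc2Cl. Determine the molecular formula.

Walk through each heavy atom and fill implicit hydrogens from standard valence (C 4, N 3, O 2, S 2, halogen 1); for lowercase aromatic atoms, an aromatic c carries 1 H when it has two neighbours and 0 H with three, and aromatic n carries 0 H:
  atom 1: O, bond orders sum to 2 (valence 2) → 0 H
  atom 2: C, bond orders sum to 3 (valence 4) → 1 H
  atom 3: aromatic c, 3 neighbours → 0 H
  atom 4: aromatic c, 2 neighbours → 1 H
  atom 5: aromatic c, 2 neighbours → 1 H
  atom 6: aromatic c, 2 neighbours → 1 H
  atom 7: aromatic c, 3 neighbours → 0 H
  atom 8: aromatic c, 3 neighbours → 0 H
  atom 9: aromatic c, 2 neighbours → 1 H
  atom 10: aromatic c, 3 neighbours → 0 H
  atom 11: Cl (halogen, monovalent) → 0 H
  atom 12: aromatic c, 2 neighbours → 1 H
  atom 13: aromatic c, 3 neighbours → 0 H
  atom 14: Cl (halogen, monovalent) → 0 H
Totals → C:11, H:6, Cl:2, O:1.

C11H6Cl2O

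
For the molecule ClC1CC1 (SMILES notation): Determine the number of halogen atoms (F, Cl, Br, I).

Halogen atoms appear at heavy-atom position 1 (1×Cl).
Halogen count: 1.

1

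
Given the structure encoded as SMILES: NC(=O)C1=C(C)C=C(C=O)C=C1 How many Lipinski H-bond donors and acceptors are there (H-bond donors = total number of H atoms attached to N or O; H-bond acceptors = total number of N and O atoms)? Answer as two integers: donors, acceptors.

Donors: find every N or O and count the H atoms it carries.
  atom 1 (N): bond orders sum to 1 → 2 H
  atom 3 (O): bond orders sum to 2 → 0 H
  atom 10 (O): bond orders sum to 2 → 0 H
Lipinski HBD = 2.
Acceptors: N atoms = 1, O atoms = 2 → HBA = 3.

2, 3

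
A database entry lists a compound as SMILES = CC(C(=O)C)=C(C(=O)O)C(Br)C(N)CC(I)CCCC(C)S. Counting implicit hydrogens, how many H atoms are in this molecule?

Walk through each heavy atom and fill implicit hydrogens from standard valence (C 4, N 3, O 2, S 2, halogen 1):
  atom 1: C, bond orders sum to 1 (valence 4) → 3 H
  atom 2: C, bond orders sum to 4 (valence 4) → 0 H
  atom 3: C, bond orders sum to 4 (valence 4) → 0 H
  atom 4: O, bond orders sum to 2 (valence 2) → 0 H
  atom 5: C, bond orders sum to 1 (valence 4) → 3 H
  atom 6: C, bond orders sum to 4 (valence 4) → 0 H
  atom 7: C, bond orders sum to 4 (valence 4) → 0 H
  atom 8: O, bond orders sum to 2 (valence 2) → 0 H
  atom 9: O, bond orders sum to 1 (valence 2) → 1 H
  atom 10: C, bond orders sum to 3 (valence 4) → 1 H
  atom 11: Br (halogen, monovalent) → 0 H
  atom 12: C, bond orders sum to 3 (valence 4) → 1 H
  atom 13: N, bond orders sum to 1 (valence 3) → 2 H
  atom 14: C, bond orders sum to 2 (valence 4) → 2 H
  atom 15: C, bond orders sum to 3 (valence 4) → 1 H
  atom 16: I (halogen, monovalent) → 0 H
  atom 17: C, bond orders sum to 2 (valence 4) → 2 H
  atom 18: C, bond orders sum to 2 (valence 4) → 2 H
  atom 19: C, bond orders sum to 2 (valence 4) → 2 H
  atom 20: C, bond orders sum to 3 (valence 4) → 1 H
  atom 21: C, bond orders sum to 1 (valence 4) → 3 H
  atom 22: S, bond orders sum to 1 (valence 2) → 1 H
Total hydrogens: 25.

25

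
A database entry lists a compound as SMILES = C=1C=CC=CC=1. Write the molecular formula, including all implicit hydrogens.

C6H6

Walk through each heavy atom and fill implicit hydrogens from standard valence (C 4, N 3, O 2, S 2, halogen 1):
  atom 1: C, bond orders sum to 3 (valence 4) → 1 H
  atom 2: C, bond orders sum to 3 (valence 4) → 1 H
  atom 3: C, bond orders sum to 3 (valence 4) → 1 H
  atom 4: C, bond orders sum to 3 (valence 4) → 1 H
  atom 5: C, bond orders sum to 3 (valence 4) → 1 H
  atom 6: C, bond orders sum to 3 (valence 4) → 1 H
Totals → C:6, H:6.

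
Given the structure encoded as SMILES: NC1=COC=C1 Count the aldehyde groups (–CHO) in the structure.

0

Scan the SMILES for the aldehyde motif — none present.
Groups that are present: 1 primary amine.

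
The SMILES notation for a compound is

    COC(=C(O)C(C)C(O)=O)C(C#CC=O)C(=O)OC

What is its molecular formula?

C12H14O7

Walk through each heavy atom and fill implicit hydrogens from standard valence (C 4, N 3, O 2, S 2, halogen 1):
  atom 1: C, bond orders sum to 1 (valence 4) → 3 H
  atom 2: O, bond orders sum to 2 (valence 2) → 0 H
  atom 3: C, bond orders sum to 4 (valence 4) → 0 H
  atom 4: C, bond orders sum to 4 (valence 4) → 0 H
  atom 5: O, bond orders sum to 1 (valence 2) → 1 H
  atom 6: C, bond orders sum to 3 (valence 4) → 1 H
  atom 7: C, bond orders sum to 1 (valence 4) → 3 H
  atom 8: C, bond orders sum to 4 (valence 4) → 0 H
  atom 9: O, bond orders sum to 1 (valence 2) → 1 H
  atom 10: O, bond orders sum to 2 (valence 2) → 0 H
  atom 11: C, bond orders sum to 3 (valence 4) → 1 H
  atom 12: C, bond orders sum to 4 (valence 4) → 0 H
  atom 13: C, bond orders sum to 4 (valence 4) → 0 H
  atom 14: C, bond orders sum to 3 (valence 4) → 1 H
  atom 15: O, bond orders sum to 2 (valence 2) → 0 H
  atom 16: C, bond orders sum to 4 (valence 4) → 0 H
  atom 17: O, bond orders sum to 2 (valence 2) → 0 H
  atom 18: O, bond orders sum to 2 (valence 2) → 0 H
  atom 19: C, bond orders sum to 1 (valence 4) → 3 H
Totals → C:12, H:14, O:7.
In Hill order: C12H14O7.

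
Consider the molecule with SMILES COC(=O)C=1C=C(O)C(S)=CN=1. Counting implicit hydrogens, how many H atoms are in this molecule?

Walk through each heavy atom and fill implicit hydrogens from standard valence (C 4, N 3, O 2, S 2, halogen 1):
  atom 1: C, bond orders sum to 1 (valence 4) → 3 H
  atom 2: O, bond orders sum to 2 (valence 2) → 0 H
  atom 3: C, bond orders sum to 4 (valence 4) → 0 H
  atom 4: O, bond orders sum to 2 (valence 2) → 0 H
  atom 5: C, bond orders sum to 4 (valence 4) → 0 H
  atom 6: C, bond orders sum to 3 (valence 4) → 1 H
  atom 7: C, bond orders sum to 4 (valence 4) → 0 H
  atom 8: O, bond orders sum to 1 (valence 2) → 1 H
  atom 9: C, bond orders sum to 4 (valence 4) → 0 H
  atom 10: S, bond orders sum to 1 (valence 2) → 1 H
  atom 11: C, bond orders sum to 3 (valence 4) → 1 H
  atom 12: N, bond orders sum to 3 (valence 3) → 0 H
Total hydrogens: 7.

7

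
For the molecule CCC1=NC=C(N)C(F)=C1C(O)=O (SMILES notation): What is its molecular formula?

C8H9FN2O2

Walk through each heavy atom and fill implicit hydrogens from standard valence (C 4, N 3, O 2, S 2, halogen 1):
  atom 1: C, bond orders sum to 1 (valence 4) → 3 H
  atom 2: C, bond orders sum to 2 (valence 4) → 2 H
  atom 3: C, bond orders sum to 4 (valence 4) → 0 H
  atom 4: N, bond orders sum to 3 (valence 3) → 0 H
  atom 5: C, bond orders sum to 3 (valence 4) → 1 H
  atom 6: C, bond orders sum to 4 (valence 4) → 0 H
  atom 7: N, bond orders sum to 1 (valence 3) → 2 H
  atom 8: C, bond orders sum to 4 (valence 4) → 0 H
  atom 9: F (halogen, monovalent) → 0 H
  atom 10: C, bond orders sum to 4 (valence 4) → 0 H
  atom 11: C, bond orders sum to 4 (valence 4) → 0 H
  atom 12: O, bond orders sum to 1 (valence 2) → 1 H
  atom 13: O, bond orders sum to 2 (valence 2) → 0 H
Totals → C:8, H:9, F:1, N:2, O:2.
In Hill order: C8H9FN2O2.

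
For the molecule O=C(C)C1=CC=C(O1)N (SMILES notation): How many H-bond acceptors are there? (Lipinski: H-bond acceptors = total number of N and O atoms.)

N atoms: 1; O atoms: 2.
Lipinski HBA = 1 + 2 = 3.

3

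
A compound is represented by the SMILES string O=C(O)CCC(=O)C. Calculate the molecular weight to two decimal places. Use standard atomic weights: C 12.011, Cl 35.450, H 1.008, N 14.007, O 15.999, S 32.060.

First, the molecular formula is C5H8O3 (counting implicit H from valence).
  C: 5 × 12.011 = 60.055
  H: 8 × 1.008 = 8.064
  O: 3 × 15.999 = 47.997
Sum: 5×12.011 + 8×1.008 + 3×15.999 = 116.116 → 116.12 g/mol.

116.12 g/mol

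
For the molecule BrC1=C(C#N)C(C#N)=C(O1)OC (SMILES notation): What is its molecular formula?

Walk through each heavy atom and fill implicit hydrogens from standard valence (C 4, N 3, O 2, S 2, halogen 1):
  atom 1: Br (halogen, monovalent) → 0 H
  atom 2: C, bond orders sum to 4 (valence 4) → 0 H
  atom 3: C, bond orders sum to 4 (valence 4) → 0 H
  atom 4: C, bond orders sum to 4 (valence 4) → 0 H
  atom 5: N, bond orders sum to 3 (valence 3) → 0 H
  atom 6: C, bond orders sum to 4 (valence 4) → 0 H
  atom 7: C, bond orders sum to 4 (valence 4) → 0 H
  atom 8: N, bond orders sum to 3 (valence 3) → 0 H
  atom 9: C, bond orders sum to 4 (valence 4) → 0 H
  atom 10: O, bond orders sum to 2 (valence 2) → 0 H
  atom 11: O, bond orders sum to 2 (valence 2) → 0 H
  atom 12: C, bond orders sum to 1 (valence 4) → 3 H
Totals → C:7, H:3, Br:1, N:2, O:2.
In Hill order: C7H3BrN2O2.

C7H3BrN2O2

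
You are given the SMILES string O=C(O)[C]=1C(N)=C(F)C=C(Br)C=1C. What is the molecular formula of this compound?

Walk through each heavy atom and fill implicit hydrogens from standard valence (C 4, N 3, O 2, S 2, halogen 1):
  atom 1: O, bond orders sum to 2 (valence 2) → 0 H
  atom 2: C, bond orders sum to 4 (valence 4) → 0 H
  atom 3: O, bond orders sum to 1 (valence 2) → 1 H
  atom 4: C with explicit H count 0
  atom 5: C, bond orders sum to 4 (valence 4) → 0 H
  atom 6: N, bond orders sum to 1 (valence 3) → 2 H
  atom 7: C, bond orders sum to 4 (valence 4) → 0 H
  atom 8: F (halogen, monovalent) → 0 H
  atom 9: C, bond orders sum to 3 (valence 4) → 1 H
  atom 10: C, bond orders sum to 4 (valence 4) → 0 H
  atom 11: Br (halogen, monovalent) → 0 H
  atom 12: C, bond orders sum to 4 (valence 4) → 0 H
  atom 13: C, bond orders sum to 1 (valence 4) → 3 H
Totals → C:8, H:7, Br:1, F:1, N:1, O:2.
In Hill order: C8H7BrFNO2.

C8H7BrFNO2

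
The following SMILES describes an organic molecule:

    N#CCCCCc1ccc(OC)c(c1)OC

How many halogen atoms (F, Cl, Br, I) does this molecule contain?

0

Scan the SMILES for the halogen motif — none present.
Groups that are present: 2 ether, 1 nitrile.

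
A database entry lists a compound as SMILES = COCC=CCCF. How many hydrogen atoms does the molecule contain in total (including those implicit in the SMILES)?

11

Walk through each heavy atom and fill implicit hydrogens from standard valence (C 4, N 3, O 2, S 2, halogen 1):
  atom 1: C, bond orders sum to 1 (valence 4) → 3 H
  atom 2: O, bond orders sum to 2 (valence 2) → 0 H
  atom 3: C, bond orders sum to 2 (valence 4) → 2 H
  atom 4: C, bond orders sum to 3 (valence 4) → 1 H
  atom 5: C, bond orders sum to 3 (valence 4) → 1 H
  atom 6: C, bond orders sum to 2 (valence 4) → 2 H
  atom 7: C, bond orders sum to 2 (valence 4) → 2 H
  atom 8: F (halogen, monovalent) → 0 H
Total hydrogens: 11.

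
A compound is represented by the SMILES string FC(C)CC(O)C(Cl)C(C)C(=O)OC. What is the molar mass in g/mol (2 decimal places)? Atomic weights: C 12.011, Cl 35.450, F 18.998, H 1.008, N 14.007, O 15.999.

226.67 g/mol

First, the molecular formula is C9H16ClFO3 (counting implicit H from valence).
  C: 9 × 12.011 = 108.099
  Cl: 1 × 35.450 = 35.450
  F: 1 × 18.998 = 18.998
  H: 16 × 1.008 = 16.128
  O: 3 × 15.999 = 47.997
Sum: 9×12.011 + 1×35.450 + 1×18.998 + 16×1.008 + 3×15.999 = 226.672 → 226.67 g/mol.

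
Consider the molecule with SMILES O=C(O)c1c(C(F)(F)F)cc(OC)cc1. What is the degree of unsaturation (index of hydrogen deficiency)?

Molecular formula: C9H7F3O3.
DoU = (2C + 2 + N − H − X) / 2, where X is the halogen count and O/S are ignored.
    = (2·9 + 2 + 0 − 7 − 3) / 2 = 10 / 2 = 5.

5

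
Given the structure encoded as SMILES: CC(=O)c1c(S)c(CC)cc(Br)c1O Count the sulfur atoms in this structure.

1

Scan the SMILES for S atoms (remember two-letter symbols like Cl and Br are single atoms).
Sulfur count: 1.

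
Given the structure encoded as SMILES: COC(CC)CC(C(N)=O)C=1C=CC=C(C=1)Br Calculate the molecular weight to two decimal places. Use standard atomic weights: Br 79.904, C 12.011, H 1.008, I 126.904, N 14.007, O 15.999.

300.20 g/mol

First, the molecular formula is C13H18BrNO2 (counting implicit H from valence).
  Br: 1 × 79.904 = 79.904
  C: 13 × 12.011 = 156.143
  H: 18 × 1.008 = 18.144
  N: 1 × 14.007 = 14.007
  O: 2 × 15.999 = 31.998
Sum: 1×79.904 + 13×12.011 + 18×1.008 + 1×14.007 + 2×15.999 = 300.196 → 300.20 g/mol.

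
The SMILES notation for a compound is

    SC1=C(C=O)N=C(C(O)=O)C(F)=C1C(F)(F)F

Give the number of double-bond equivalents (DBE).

Degree of unsaturation = (number of rings) + (number of π bonds).
Ring closures in the SMILES: 1.
π bonds: 5 double bonds (each 1 DoU) → 5 DoU from unsaturation.
Total DoU = 1 + 5 = 6.

6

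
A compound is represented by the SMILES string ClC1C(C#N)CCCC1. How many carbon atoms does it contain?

7

Count every carbon token in the SMILES (each C, including those in ring-closure positions and inside branches).
Carbon count: 7.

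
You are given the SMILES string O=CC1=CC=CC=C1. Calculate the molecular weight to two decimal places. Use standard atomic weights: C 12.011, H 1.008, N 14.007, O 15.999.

First, the molecular formula is C7H6O (counting implicit H from valence).
  C: 7 × 12.011 = 84.077
  H: 6 × 1.008 = 6.048
  O: 1 × 15.999 = 15.999
Sum: 7×12.011 + 6×1.008 + 1×15.999 = 106.124 → 106.12 g/mol.

106.12 g/mol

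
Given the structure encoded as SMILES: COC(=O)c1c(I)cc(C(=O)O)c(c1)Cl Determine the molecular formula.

C9H6ClIO4

Walk through each heavy atom and fill implicit hydrogens from standard valence (C 4, N 3, O 2, S 2, halogen 1); for lowercase aromatic atoms, an aromatic c carries 1 H when it has two neighbours and 0 H with three, and aromatic n carries 0 H:
  atom 1: C, bond orders sum to 1 (valence 4) → 3 H
  atom 2: O, bond orders sum to 2 (valence 2) → 0 H
  atom 3: C, bond orders sum to 4 (valence 4) → 0 H
  atom 4: O, bond orders sum to 2 (valence 2) → 0 H
  atom 5: aromatic c, 3 neighbours → 0 H
  atom 6: aromatic c, 3 neighbours → 0 H
  atom 7: I (halogen, monovalent) → 0 H
  atom 8: aromatic c, 2 neighbours → 1 H
  atom 9: aromatic c, 3 neighbours → 0 H
  atom 10: C, bond orders sum to 4 (valence 4) → 0 H
  atom 11: O, bond orders sum to 2 (valence 2) → 0 H
  atom 12: O, bond orders sum to 1 (valence 2) → 1 H
  atom 13: aromatic c, 3 neighbours → 0 H
  atom 14: aromatic c, 2 neighbours → 1 H
  atom 15: Cl (halogen, monovalent) → 0 H
Totals → C:9, H:6, Cl:1, I:1, O:4.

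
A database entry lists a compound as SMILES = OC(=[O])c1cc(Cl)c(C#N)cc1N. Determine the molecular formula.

Walk through each heavy atom and fill implicit hydrogens from standard valence (C 4, N 3, O 2, S 2, halogen 1); for lowercase aromatic atoms, an aromatic c carries 1 H when it has two neighbours and 0 H with three, and aromatic n carries 0 H:
  atom 1: O, bond orders sum to 1 (valence 2) → 1 H
  atom 2: C, bond orders sum to 4 (valence 4) → 0 H
  atom 3: O with explicit H count 0
  atom 4: aromatic c, 3 neighbours → 0 H
  atom 5: aromatic c, 2 neighbours → 1 H
  atom 6: aromatic c, 3 neighbours → 0 H
  atom 7: Cl (halogen, monovalent) → 0 H
  atom 8: aromatic c, 3 neighbours → 0 H
  atom 9: C, bond orders sum to 4 (valence 4) → 0 H
  atom 10: N, bond orders sum to 3 (valence 3) → 0 H
  atom 11: aromatic c, 2 neighbours → 1 H
  atom 12: aromatic c, 3 neighbours → 0 H
  atom 13: N, bond orders sum to 1 (valence 3) → 2 H
Totals → C:8, H:5, Cl:1, N:2, O:2.
In Hill order: C8H5ClN2O2.

C8H5ClN2O2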